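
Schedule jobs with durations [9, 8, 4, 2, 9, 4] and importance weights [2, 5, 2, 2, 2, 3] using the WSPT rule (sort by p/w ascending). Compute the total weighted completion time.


Compute p/w ratios and sort ascending (WSPT): [(2, 2), (4, 3), (8, 5), (4, 2), (9, 2), (9, 2)]
Compute weighted completion times:
  Job (p=2,w=2): C=2, w*C=2*2=4
  Job (p=4,w=3): C=6, w*C=3*6=18
  Job (p=8,w=5): C=14, w*C=5*14=70
  Job (p=4,w=2): C=18, w*C=2*18=36
  Job (p=9,w=2): C=27, w*C=2*27=54
  Job (p=9,w=2): C=36, w*C=2*36=72
Total weighted completion time = 254

254


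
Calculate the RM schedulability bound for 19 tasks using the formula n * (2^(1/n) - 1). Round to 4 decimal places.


Compute 2^(1/19) = 1.0371550444
Subtract 1: 1.0371550444 - 1 = 0.0371550444
Multiply by n: 19 * 0.0371550444 = 0.7059458436
Round to 4 dp: 0.7059

0.7059


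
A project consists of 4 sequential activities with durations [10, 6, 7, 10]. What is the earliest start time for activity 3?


Activity 3 starts after activities 1 through 2 complete.
Predecessor durations: [10, 6]
ES = 10 + 6 = 16

16


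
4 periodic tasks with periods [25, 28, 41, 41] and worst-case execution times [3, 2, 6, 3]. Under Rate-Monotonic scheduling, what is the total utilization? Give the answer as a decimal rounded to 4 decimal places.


Compute individual utilizations (exact fractions):
  Task 1: C/T = 3/25 (approx. 0.12)
  Task 2: C/T = 2/28 = 1/14 (approx. 0.0714)
  Task 3: C/T = 6/41 (approx. 0.1463)
  Task 4: C/T = 3/41 (approx. 0.0732)
Total utilization U = 3/25 + 1/14 + 6/41 + 3/41 = 5897/14350
Rounded to 4 decimal places: U = 0.4109
RM (Liu & Layland) bound for 4 tasks = 0.756828; compare with U = 5897/14350 (approx. 0.410941)
U <= bound, so schedulable by RM sufficient condition.

0.4109


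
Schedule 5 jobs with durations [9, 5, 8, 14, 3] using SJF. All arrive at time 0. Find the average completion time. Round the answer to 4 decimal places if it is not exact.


SJF order (ascending): [3, 5, 8, 9, 14]
Completion times:
  Job 1: burst=3, C=3
  Job 2: burst=5, C=8
  Job 3: burst=8, C=16
  Job 4: burst=9, C=25
  Job 5: burst=14, C=39
Average completion = 91/5 = 18.2

18.2


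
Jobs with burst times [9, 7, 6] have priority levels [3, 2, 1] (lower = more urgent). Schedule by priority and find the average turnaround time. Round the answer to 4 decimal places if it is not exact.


Sort by priority (ascending = highest first):
Order: [(1, 6), (2, 7), (3, 9)]
Completion times:
  Priority 1, burst=6, C=6
  Priority 2, burst=7, C=13
  Priority 3, burst=9, C=22
Average turnaround = 41/3 = 13.6667

13.6667


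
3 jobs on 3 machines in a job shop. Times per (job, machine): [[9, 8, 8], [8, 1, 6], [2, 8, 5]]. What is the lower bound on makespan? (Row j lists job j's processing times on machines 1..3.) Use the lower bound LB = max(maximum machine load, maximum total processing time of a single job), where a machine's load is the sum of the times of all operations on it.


Machine loads:
  Machine 1: 9 + 8 + 2 = 19
  Machine 2: 8 + 1 + 8 = 17
  Machine 3: 8 + 6 + 5 = 19
Max machine load = 19
Job totals:
  Job 1: 25
  Job 2: 15
  Job 3: 15
Max job total = 25
Lower bound = max(19, 25) = 25

25


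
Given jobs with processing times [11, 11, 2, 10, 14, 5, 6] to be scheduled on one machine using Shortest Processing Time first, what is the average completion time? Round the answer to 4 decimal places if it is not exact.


Sort jobs by processing time (SPT order): [2, 5, 6, 10, 11, 11, 14]
Compute completion times sequentially:
  Job 1: processing = 2, completes at 2
  Job 2: processing = 5, completes at 7
  Job 3: processing = 6, completes at 13
  Job 4: processing = 10, completes at 23
  Job 5: processing = 11, completes at 34
  Job 6: processing = 11, completes at 45
  Job 7: processing = 14, completes at 59
Sum of completion times = 183
Average completion time = 183/7 = 26.1429

26.1429


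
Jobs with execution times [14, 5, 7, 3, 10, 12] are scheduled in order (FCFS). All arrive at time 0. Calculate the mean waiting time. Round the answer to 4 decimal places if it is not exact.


FCFS order (as given): [14, 5, 7, 3, 10, 12]
Waiting times:
  Job 1: wait = 0
  Job 2: wait = 14
  Job 3: wait = 19
  Job 4: wait = 26
  Job 5: wait = 29
  Job 6: wait = 39
Sum of waiting times = 127
Average waiting time = 127/6 = 21.1667

21.1667


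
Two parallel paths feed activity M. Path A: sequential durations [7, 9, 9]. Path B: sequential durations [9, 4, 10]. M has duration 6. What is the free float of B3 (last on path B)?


ES(B3) = sum of predecessors on chain B = 13
EF(B3) = ES + duration = 13 + 10 = 23
Successor of B3 is M. ES(M) = max(sum(A), sum(B)) = max(25, 23) = 25
Free float = ES(successor) - EF(current) = 25 - 23 = 2

2


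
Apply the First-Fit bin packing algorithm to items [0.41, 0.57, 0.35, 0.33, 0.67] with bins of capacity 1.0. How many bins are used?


Place items sequentially using First-Fit:
  Item 0.41 -> new Bin 1
  Item 0.57 -> Bin 1 (now 0.98)
  Item 0.35 -> new Bin 2
  Item 0.33 -> Bin 2 (now 0.68)
  Item 0.67 -> new Bin 3
Total bins used = 3

3


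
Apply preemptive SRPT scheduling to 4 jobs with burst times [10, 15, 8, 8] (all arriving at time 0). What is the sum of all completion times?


Since all jobs arrive at t=0, SRPT equals SPT ordering.
SPT order: [8, 8, 10, 15]
Completion times:
  Job 1: p=8, C=8
  Job 2: p=8, C=16
  Job 3: p=10, C=26
  Job 4: p=15, C=41
Total completion time = 8 + 16 + 26 + 41 = 91

91


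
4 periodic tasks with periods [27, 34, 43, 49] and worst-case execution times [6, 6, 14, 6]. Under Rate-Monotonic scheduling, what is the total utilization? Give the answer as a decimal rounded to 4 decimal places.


Compute individual utilizations (exact fractions):
  Task 1: C/T = 6/27 = 2/9 (approx. 0.2222)
  Task 2: C/T = 6/34 = 3/17 (approx. 0.1765)
  Task 3: C/T = 14/43 (approx. 0.3256)
  Task 4: C/T = 6/49 (approx. 0.1224)
Total utilization U = 2/9 + 3/17 + 14/43 + 6/49 = 272959/322371
Rounded to 4 decimal places: U = 0.8467
RM (Liu & Layland) bound for 4 tasks = 0.756828; compare with U = 272959/322371 (approx. 0.846723)
bound < U <= 1, so the RM sufficient condition is not met (inconclusive; an exact test such as response-time analysis is needed).

0.8467


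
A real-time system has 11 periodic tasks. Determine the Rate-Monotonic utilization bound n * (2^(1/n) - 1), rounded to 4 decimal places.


Compute 2^(1/11) = 1.0650410894
Subtract 1: 1.0650410894 - 1 = 0.0650410894
Multiply by n: 11 * 0.0650410894 = 0.7154519834
Round to 4 dp: 0.7155

0.7155


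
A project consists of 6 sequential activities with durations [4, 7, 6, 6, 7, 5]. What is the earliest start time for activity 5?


Activity 5 starts after activities 1 through 4 complete.
Predecessor durations: [4, 7, 6, 6]
ES = 4 + 7 + 6 + 6 = 23

23


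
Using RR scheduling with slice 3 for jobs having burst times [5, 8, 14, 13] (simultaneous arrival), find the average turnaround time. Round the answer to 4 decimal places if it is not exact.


Time quantum = 3
Execution trace:
  J1 runs 3 units, time = 3
  J2 runs 3 units, time = 6
  J3 runs 3 units, time = 9
  J4 runs 3 units, time = 12
  J1 runs 2 units, time = 14
  J2 runs 3 units, time = 17
  J3 runs 3 units, time = 20
  J4 runs 3 units, time = 23
  J2 runs 2 units, time = 25
  J3 runs 3 units, time = 28
  J4 runs 3 units, time = 31
  J3 runs 3 units, time = 34
  J4 runs 3 units, time = 37
  J3 runs 2 units, time = 39
  J4 runs 1 units, time = 40
Finish times: [14, 25, 39, 40]
Average turnaround = 118/4 = 29.5

29.5


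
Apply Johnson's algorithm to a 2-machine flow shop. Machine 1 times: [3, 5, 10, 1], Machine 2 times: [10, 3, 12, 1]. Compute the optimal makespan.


Apply Johnson's rule:
  Group 1 (a <= b): [(4, 1, 1), (1, 3, 10), (3, 10, 12)]
  Group 2 (a > b): [(2, 5, 3)]
Optimal job order: [4, 1, 3, 2]
Schedule:
  Job 4: M1 done at 1, M2 done at 2
  Job 1: M1 done at 4, M2 done at 14
  Job 3: M1 done at 14, M2 done at 26
  Job 2: M1 done at 19, M2 done at 29
Makespan = 29

29


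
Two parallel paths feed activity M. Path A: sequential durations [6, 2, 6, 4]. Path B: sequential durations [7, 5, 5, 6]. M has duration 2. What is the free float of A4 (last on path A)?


ES(A4) = sum of predecessors on chain A = 14
EF(A4) = ES + duration = 14 + 4 = 18
Successor of A4 is M. ES(M) = max(sum(A), sum(B)) = max(18, 23) = 23
Free float = ES(successor) - EF(current) = 23 - 18 = 5

5


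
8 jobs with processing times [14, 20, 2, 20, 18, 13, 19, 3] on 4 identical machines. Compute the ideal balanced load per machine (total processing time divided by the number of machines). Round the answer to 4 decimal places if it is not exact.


Total processing time = 14 + 20 + 2 + 20 + 18 + 13 + 19 + 3 = 109
Number of machines = 4
Ideal balanced load = 109 / 4 = 27.25

27.25


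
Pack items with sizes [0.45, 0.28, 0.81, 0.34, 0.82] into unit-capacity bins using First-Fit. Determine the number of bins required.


Place items sequentially using First-Fit:
  Item 0.45 -> new Bin 1
  Item 0.28 -> Bin 1 (now 0.73)
  Item 0.81 -> new Bin 2
  Item 0.34 -> new Bin 3
  Item 0.82 -> new Bin 4
Total bins used = 4

4


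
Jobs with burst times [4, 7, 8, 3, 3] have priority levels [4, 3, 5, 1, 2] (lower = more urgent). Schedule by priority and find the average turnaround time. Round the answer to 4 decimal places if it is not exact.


Sort by priority (ascending = highest first):
Order: [(1, 3), (2, 3), (3, 7), (4, 4), (5, 8)]
Completion times:
  Priority 1, burst=3, C=3
  Priority 2, burst=3, C=6
  Priority 3, burst=7, C=13
  Priority 4, burst=4, C=17
  Priority 5, burst=8, C=25
Average turnaround = 64/5 = 12.8

12.8


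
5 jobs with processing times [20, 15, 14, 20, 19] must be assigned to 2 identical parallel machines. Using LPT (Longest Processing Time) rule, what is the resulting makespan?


Sort jobs in decreasing order (LPT): [20, 20, 19, 15, 14]
Assign each job to the least loaded machine:
  Machine 1: jobs [20, 19], load = 39
  Machine 2: jobs [20, 15, 14], load = 49
Makespan = max load = 49

49


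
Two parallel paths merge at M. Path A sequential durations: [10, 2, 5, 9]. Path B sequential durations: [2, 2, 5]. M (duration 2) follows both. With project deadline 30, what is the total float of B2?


Forward pass: ES(B2) = sum of predecessors on chain B = 2
EF = ES + duration = 2 + 2 = 4
Backward pass: LF(M) = deadline = 30; LS(M) = 30 - 2 = 28
LF(B2) = LS(M) - sum(successors on chain B) = 28 - 5 = 23
LS = LF - duration = 23 - 2 = 21
Total float = LS - ES = 21 - 2 = 19

19


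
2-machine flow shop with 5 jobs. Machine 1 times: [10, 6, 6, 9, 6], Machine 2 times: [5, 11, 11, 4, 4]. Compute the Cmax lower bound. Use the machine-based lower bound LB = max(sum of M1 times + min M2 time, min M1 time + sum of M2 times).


LB1 = sum(M1 times) + min(M2 times) = 37 + 4 = 41
LB2 = min(M1 times) + sum(M2 times) = 6 + 35 = 41
Lower bound = max(LB1, LB2) = max(41, 41) = 41

41


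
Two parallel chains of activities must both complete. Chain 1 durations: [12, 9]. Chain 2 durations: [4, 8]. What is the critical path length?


Path A total = 12 + 9 = 21
Path B total = 4 + 8 = 12
Critical path = longest path = max(21, 12) = 21

21


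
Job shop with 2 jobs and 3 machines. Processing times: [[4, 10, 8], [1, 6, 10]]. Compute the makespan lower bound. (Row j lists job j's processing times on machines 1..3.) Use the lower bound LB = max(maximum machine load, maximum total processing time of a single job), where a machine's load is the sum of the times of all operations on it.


Machine loads:
  Machine 1: 4 + 1 = 5
  Machine 2: 10 + 6 = 16
  Machine 3: 8 + 10 = 18
Max machine load = 18
Job totals:
  Job 1: 22
  Job 2: 17
Max job total = 22
Lower bound = max(18, 22) = 22

22


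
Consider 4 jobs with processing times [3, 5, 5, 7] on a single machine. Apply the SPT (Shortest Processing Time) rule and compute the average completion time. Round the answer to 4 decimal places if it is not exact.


Sort jobs by processing time (SPT order): [3, 5, 5, 7]
Compute completion times sequentially:
  Job 1: processing = 3, completes at 3
  Job 2: processing = 5, completes at 8
  Job 3: processing = 5, completes at 13
  Job 4: processing = 7, completes at 20
Sum of completion times = 44
Average completion time = 44/4 = 11.0

11.0


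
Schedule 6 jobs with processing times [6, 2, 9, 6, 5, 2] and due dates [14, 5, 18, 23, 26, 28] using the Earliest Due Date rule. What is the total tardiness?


Sort by due date (EDD order): [(2, 5), (6, 14), (9, 18), (6, 23), (5, 26), (2, 28)]
Compute completion times and tardiness:
  Job 1: p=2, d=5, C=2, tardiness=max(0,2-5)=0
  Job 2: p=6, d=14, C=8, tardiness=max(0,8-14)=0
  Job 3: p=9, d=18, C=17, tardiness=max(0,17-18)=0
  Job 4: p=6, d=23, C=23, tardiness=max(0,23-23)=0
  Job 5: p=5, d=26, C=28, tardiness=max(0,28-26)=2
  Job 6: p=2, d=28, C=30, tardiness=max(0,30-28)=2
Total tardiness = 4

4


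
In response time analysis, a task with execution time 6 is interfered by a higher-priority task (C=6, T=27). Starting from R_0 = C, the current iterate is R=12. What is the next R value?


R_next = C + ceil(R_prev / T_hp) * C_hp
ceil(12 / 27) = ceil(0.4444) = 1
Interference = 1 * 6 = 6
R_next = 6 + 6 = 12
R_next = R_prev, so the iteration has converged (response time = 12).

12


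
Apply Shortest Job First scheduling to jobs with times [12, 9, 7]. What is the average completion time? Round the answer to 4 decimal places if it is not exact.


SJF order (ascending): [7, 9, 12]
Completion times:
  Job 1: burst=7, C=7
  Job 2: burst=9, C=16
  Job 3: burst=12, C=28
Average completion = 51/3 = 17.0

17.0


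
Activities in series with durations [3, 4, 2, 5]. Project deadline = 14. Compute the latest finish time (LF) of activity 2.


LF(activity 2) = deadline - sum of successor durations
Successors: activities 3 through 4 with durations [2, 5]
Sum of successor durations = 7
LF = 14 - 7 = 7

7


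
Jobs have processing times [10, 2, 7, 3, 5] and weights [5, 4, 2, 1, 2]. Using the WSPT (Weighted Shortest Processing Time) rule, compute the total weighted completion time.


Compute p/w ratios and sort ascending (WSPT): [(2, 4), (10, 5), (5, 2), (3, 1), (7, 2)]
Compute weighted completion times:
  Job (p=2,w=4): C=2, w*C=4*2=8
  Job (p=10,w=5): C=12, w*C=5*12=60
  Job (p=5,w=2): C=17, w*C=2*17=34
  Job (p=3,w=1): C=20, w*C=1*20=20
  Job (p=7,w=2): C=27, w*C=2*27=54
Total weighted completion time = 176

176


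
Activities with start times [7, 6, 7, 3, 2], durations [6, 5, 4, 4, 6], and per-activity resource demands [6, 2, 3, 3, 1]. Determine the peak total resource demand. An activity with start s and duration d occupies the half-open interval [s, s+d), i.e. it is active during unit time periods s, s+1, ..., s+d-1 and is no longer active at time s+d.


Each activity i is active on [start_i, start_i + duration_i).
Compute total resource usage per time slot:
  t=0: active resources = [], total = 0
  t=1: active resources = [], total = 0
  t=2: active resources = [1], total = 1
  t=3: active resources = [3, 1], total = 4
  t=4: active resources = [3, 1], total = 4
  t=5: active resources = [3, 1], total = 4
  t=6: active resources = [2, 3, 1], total = 6
  t=7: active resources = [6, 2, 3, 1], total = 12
  t=8: active resources = [6, 2, 3], total = 11
  t=9: active resources = [6, 2, 3], total = 11
  t=10: active resources = [6, 2, 3], total = 11
  t=11: active resources = [6], total = 6
  t=12: active resources = [6], total = 6
Peak resource demand = 12

12


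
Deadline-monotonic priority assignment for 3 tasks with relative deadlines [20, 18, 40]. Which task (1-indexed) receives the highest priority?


Sort tasks by relative deadline (ascending):
  Task 2: deadline = 18
  Task 1: deadline = 20
  Task 3: deadline = 40
Priority order (highest first): [2, 1, 3]
Highest priority task = 2

2


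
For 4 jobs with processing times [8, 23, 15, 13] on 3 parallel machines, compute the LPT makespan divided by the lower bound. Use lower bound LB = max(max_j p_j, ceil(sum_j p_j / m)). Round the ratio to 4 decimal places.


LPT order: [23, 15, 13, 8]
Machine loads after assignment: [23, 15, 21]
LPT makespan = 23
Lower bound = max(max_job, ceil(total/3)) = max(23, 20) = 23
Ratio = 23 / 23 = 1.0

1.0


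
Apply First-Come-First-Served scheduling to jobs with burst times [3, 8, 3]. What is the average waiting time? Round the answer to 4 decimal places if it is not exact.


FCFS order (as given): [3, 8, 3]
Waiting times:
  Job 1: wait = 0
  Job 2: wait = 3
  Job 3: wait = 11
Sum of waiting times = 14
Average waiting time = 14/3 = 4.6667

4.6667


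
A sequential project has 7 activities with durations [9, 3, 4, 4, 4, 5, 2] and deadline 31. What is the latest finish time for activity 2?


LF(activity 2) = deadline - sum of successor durations
Successors: activities 3 through 7 with durations [4, 4, 4, 5, 2]
Sum of successor durations = 19
LF = 31 - 19 = 12

12


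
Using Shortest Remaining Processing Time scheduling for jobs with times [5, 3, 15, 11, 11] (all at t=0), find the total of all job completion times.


Since all jobs arrive at t=0, SRPT equals SPT ordering.
SPT order: [3, 5, 11, 11, 15]
Completion times:
  Job 1: p=3, C=3
  Job 2: p=5, C=8
  Job 3: p=11, C=19
  Job 4: p=11, C=30
  Job 5: p=15, C=45
Total completion time = 3 + 8 + 19 + 30 + 45 = 105

105


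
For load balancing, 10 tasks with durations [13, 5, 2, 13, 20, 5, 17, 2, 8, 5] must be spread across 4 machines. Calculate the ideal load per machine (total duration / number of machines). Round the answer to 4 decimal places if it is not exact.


Total processing time = 13 + 5 + 2 + 13 + 20 + 5 + 17 + 2 + 8 + 5 = 90
Number of machines = 4
Ideal balanced load = 90 / 4 = 22.5

22.5


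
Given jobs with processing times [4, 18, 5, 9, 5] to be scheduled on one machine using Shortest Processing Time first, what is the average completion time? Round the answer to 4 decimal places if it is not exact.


Sort jobs by processing time (SPT order): [4, 5, 5, 9, 18]
Compute completion times sequentially:
  Job 1: processing = 4, completes at 4
  Job 2: processing = 5, completes at 9
  Job 3: processing = 5, completes at 14
  Job 4: processing = 9, completes at 23
  Job 5: processing = 18, completes at 41
Sum of completion times = 91
Average completion time = 91/5 = 18.2

18.2


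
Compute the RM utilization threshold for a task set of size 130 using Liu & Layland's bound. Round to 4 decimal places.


Compute 2^(1/130) = 1.0053461413
Subtract 1: 1.0053461413 - 1 = 0.0053461413
Multiply by n: 130 * 0.0053461413 = 0.6949983690
Round to 4 dp: 0.6950

0.6950


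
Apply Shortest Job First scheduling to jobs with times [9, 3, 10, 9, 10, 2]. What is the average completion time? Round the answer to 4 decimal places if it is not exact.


SJF order (ascending): [2, 3, 9, 9, 10, 10]
Completion times:
  Job 1: burst=2, C=2
  Job 2: burst=3, C=5
  Job 3: burst=9, C=14
  Job 4: burst=9, C=23
  Job 5: burst=10, C=33
  Job 6: burst=10, C=43
Average completion = 120/6 = 20.0

20.0


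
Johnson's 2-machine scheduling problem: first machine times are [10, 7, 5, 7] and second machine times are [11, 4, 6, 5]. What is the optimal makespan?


Apply Johnson's rule:
  Group 1 (a <= b): [(3, 5, 6), (1, 10, 11)]
  Group 2 (a > b): [(4, 7, 5), (2, 7, 4)]
Optimal job order: [3, 1, 4, 2]
Schedule:
  Job 3: M1 done at 5, M2 done at 11
  Job 1: M1 done at 15, M2 done at 26
  Job 4: M1 done at 22, M2 done at 31
  Job 2: M1 done at 29, M2 done at 35
Makespan = 35

35


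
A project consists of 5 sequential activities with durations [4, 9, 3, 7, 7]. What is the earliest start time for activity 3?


Activity 3 starts after activities 1 through 2 complete.
Predecessor durations: [4, 9]
ES = 4 + 9 = 13

13


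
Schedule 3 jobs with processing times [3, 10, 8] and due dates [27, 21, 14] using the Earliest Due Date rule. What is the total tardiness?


Sort by due date (EDD order): [(8, 14), (10, 21), (3, 27)]
Compute completion times and tardiness:
  Job 1: p=8, d=14, C=8, tardiness=max(0,8-14)=0
  Job 2: p=10, d=21, C=18, tardiness=max(0,18-21)=0
  Job 3: p=3, d=27, C=21, tardiness=max(0,21-27)=0
Total tardiness = 0

0


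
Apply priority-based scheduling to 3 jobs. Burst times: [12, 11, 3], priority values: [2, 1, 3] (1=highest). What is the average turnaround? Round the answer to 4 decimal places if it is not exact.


Sort by priority (ascending = highest first):
Order: [(1, 11), (2, 12), (3, 3)]
Completion times:
  Priority 1, burst=11, C=11
  Priority 2, burst=12, C=23
  Priority 3, burst=3, C=26
Average turnaround = 60/3 = 20.0

20.0


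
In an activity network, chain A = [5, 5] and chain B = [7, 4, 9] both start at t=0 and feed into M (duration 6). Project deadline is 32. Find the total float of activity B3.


Forward pass: ES(B3) = sum of predecessors on chain B = 11
EF = ES + duration = 11 + 9 = 20
Backward pass: LF(M) = deadline = 32; LS(M) = 32 - 6 = 26
LF(B3) = LS(M) - sum(successors on chain B) = 26 - 0 = 26
LS = LF - duration = 26 - 9 = 17
Total float = LS - ES = 17 - 11 = 6

6


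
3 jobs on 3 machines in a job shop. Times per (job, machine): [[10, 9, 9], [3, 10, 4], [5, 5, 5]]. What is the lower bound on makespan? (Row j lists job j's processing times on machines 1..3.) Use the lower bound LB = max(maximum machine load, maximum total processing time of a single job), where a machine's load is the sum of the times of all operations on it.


Machine loads:
  Machine 1: 10 + 3 + 5 = 18
  Machine 2: 9 + 10 + 5 = 24
  Machine 3: 9 + 4 + 5 = 18
Max machine load = 24
Job totals:
  Job 1: 28
  Job 2: 17
  Job 3: 15
Max job total = 28
Lower bound = max(24, 28) = 28

28


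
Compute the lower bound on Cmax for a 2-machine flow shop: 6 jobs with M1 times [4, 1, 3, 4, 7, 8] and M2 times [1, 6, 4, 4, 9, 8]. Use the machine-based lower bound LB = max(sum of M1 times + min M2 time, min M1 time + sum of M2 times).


LB1 = sum(M1 times) + min(M2 times) = 27 + 1 = 28
LB2 = min(M1 times) + sum(M2 times) = 1 + 32 = 33
Lower bound = max(LB1, LB2) = max(28, 33) = 33

33


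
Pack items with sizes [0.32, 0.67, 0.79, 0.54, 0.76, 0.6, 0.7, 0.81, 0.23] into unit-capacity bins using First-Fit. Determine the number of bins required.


Place items sequentially using First-Fit:
  Item 0.32 -> new Bin 1
  Item 0.67 -> Bin 1 (now 0.99)
  Item 0.79 -> new Bin 2
  Item 0.54 -> new Bin 3
  Item 0.76 -> new Bin 4
  Item 0.6 -> new Bin 5
  Item 0.7 -> new Bin 6
  Item 0.81 -> new Bin 7
  Item 0.23 -> Bin 3 (now 0.77)
Total bins used = 7

7


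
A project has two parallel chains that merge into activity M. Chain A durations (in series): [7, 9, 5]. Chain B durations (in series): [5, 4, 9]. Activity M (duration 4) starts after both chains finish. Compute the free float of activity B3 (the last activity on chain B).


ES(B3) = sum of predecessors on chain B = 9
EF(B3) = ES + duration = 9 + 9 = 18
Successor of B3 is M. ES(M) = max(sum(A), sum(B)) = max(21, 18) = 21
Free float = ES(successor) - EF(current) = 21 - 18 = 3

3


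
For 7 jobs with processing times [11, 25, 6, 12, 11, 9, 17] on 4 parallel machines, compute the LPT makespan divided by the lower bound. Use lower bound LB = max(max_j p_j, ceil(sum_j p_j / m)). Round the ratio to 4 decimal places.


LPT order: [25, 17, 12, 11, 11, 9, 6]
Machine loads after assignment: [25, 23, 21, 22]
LPT makespan = 25
Lower bound = max(max_job, ceil(total/4)) = max(25, 23) = 25
Ratio = 25 / 25 = 1.0

1.0


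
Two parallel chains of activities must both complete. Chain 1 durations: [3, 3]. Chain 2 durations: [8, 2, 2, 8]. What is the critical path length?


Path A total = 3 + 3 = 6
Path B total = 8 + 2 + 2 + 8 = 20
Critical path = longest path = max(6, 20) = 20

20


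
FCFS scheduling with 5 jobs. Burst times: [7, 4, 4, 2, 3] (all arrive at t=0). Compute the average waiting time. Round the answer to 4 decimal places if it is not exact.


FCFS order (as given): [7, 4, 4, 2, 3]
Waiting times:
  Job 1: wait = 0
  Job 2: wait = 7
  Job 3: wait = 11
  Job 4: wait = 15
  Job 5: wait = 17
Sum of waiting times = 50
Average waiting time = 50/5 = 10.0

10.0


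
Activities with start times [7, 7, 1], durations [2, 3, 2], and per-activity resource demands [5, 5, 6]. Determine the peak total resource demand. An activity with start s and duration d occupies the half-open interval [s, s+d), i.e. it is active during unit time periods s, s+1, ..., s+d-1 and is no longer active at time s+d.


Each activity i is active on [start_i, start_i + duration_i).
Compute total resource usage per time slot:
  t=0: active resources = [], total = 0
  t=1: active resources = [6], total = 6
  t=2: active resources = [6], total = 6
  t=3: active resources = [], total = 0
  t=4: active resources = [], total = 0
  t=5: active resources = [], total = 0
  t=6: active resources = [], total = 0
  t=7: active resources = [5, 5], total = 10
  t=8: active resources = [5, 5], total = 10
  t=9: active resources = [5], total = 5
Peak resource demand = 10

10


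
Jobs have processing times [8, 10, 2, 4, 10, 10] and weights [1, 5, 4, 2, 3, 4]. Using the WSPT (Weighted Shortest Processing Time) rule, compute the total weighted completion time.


Compute p/w ratios and sort ascending (WSPT): [(2, 4), (10, 5), (4, 2), (10, 4), (10, 3), (8, 1)]
Compute weighted completion times:
  Job (p=2,w=4): C=2, w*C=4*2=8
  Job (p=10,w=5): C=12, w*C=5*12=60
  Job (p=4,w=2): C=16, w*C=2*16=32
  Job (p=10,w=4): C=26, w*C=4*26=104
  Job (p=10,w=3): C=36, w*C=3*36=108
  Job (p=8,w=1): C=44, w*C=1*44=44
Total weighted completion time = 356

356


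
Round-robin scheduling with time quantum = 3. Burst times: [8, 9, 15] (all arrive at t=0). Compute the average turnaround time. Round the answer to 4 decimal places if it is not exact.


Time quantum = 3
Execution trace:
  J1 runs 3 units, time = 3
  J2 runs 3 units, time = 6
  J3 runs 3 units, time = 9
  J1 runs 3 units, time = 12
  J2 runs 3 units, time = 15
  J3 runs 3 units, time = 18
  J1 runs 2 units, time = 20
  J2 runs 3 units, time = 23
  J3 runs 3 units, time = 26
  J3 runs 3 units, time = 29
  J3 runs 3 units, time = 32
Finish times: [20, 23, 32]
Average turnaround = 75/3 = 25.0

25.0


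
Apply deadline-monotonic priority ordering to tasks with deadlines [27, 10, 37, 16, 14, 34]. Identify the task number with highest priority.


Sort tasks by relative deadline (ascending):
  Task 2: deadline = 10
  Task 5: deadline = 14
  Task 4: deadline = 16
  Task 1: deadline = 27
  Task 6: deadline = 34
  Task 3: deadline = 37
Priority order (highest first): [2, 5, 4, 1, 6, 3]
Highest priority task = 2

2


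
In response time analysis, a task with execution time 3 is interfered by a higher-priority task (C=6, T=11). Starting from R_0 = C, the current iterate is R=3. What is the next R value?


R_next = C + ceil(R_prev / T_hp) * C_hp
ceil(3 / 11) = ceil(0.2727) = 1
Interference = 1 * 6 = 6
R_next = 3 + 6 = 9

9


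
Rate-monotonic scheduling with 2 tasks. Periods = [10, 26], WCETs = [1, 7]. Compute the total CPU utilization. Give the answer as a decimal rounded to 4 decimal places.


Compute individual utilizations (exact fractions):
  Task 1: C/T = 1/10 (approx. 0.1)
  Task 2: C/T = 7/26 (approx. 0.2692)
Total utilization U = 1/10 + 7/26 = 24/65
Rounded to 4 decimal places: U = 0.3692
RM (Liu & Layland) bound for 2 tasks = 0.828427; compare with U = 24/65 (approx. 0.369231)
U <= bound, so schedulable by RM sufficient condition.

0.3692


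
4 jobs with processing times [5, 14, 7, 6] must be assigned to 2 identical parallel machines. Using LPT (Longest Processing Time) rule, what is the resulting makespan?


Sort jobs in decreasing order (LPT): [14, 7, 6, 5]
Assign each job to the least loaded machine:
  Machine 1: jobs [14], load = 14
  Machine 2: jobs [7, 6, 5], load = 18
Makespan = max load = 18

18


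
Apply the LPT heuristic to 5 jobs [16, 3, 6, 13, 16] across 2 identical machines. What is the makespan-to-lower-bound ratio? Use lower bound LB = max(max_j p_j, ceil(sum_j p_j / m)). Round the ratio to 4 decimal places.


LPT order: [16, 16, 13, 6, 3]
Machine loads after assignment: [29, 25]
LPT makespan = 29
Lower bound = max(max_job, ceil(total/2)) = max(16, 27) = 27
Ratio = 29 / 27 = 1.0741

1.0741


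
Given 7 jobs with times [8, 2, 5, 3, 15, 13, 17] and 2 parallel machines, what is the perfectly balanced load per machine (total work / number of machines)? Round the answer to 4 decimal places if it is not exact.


Total processing time = 8 + 2 + 5 + 3 + 15 + 13 + 17 = 63
Number of machines = 2
Ideal balanced load = 63 / 2 = 31.5

31.5


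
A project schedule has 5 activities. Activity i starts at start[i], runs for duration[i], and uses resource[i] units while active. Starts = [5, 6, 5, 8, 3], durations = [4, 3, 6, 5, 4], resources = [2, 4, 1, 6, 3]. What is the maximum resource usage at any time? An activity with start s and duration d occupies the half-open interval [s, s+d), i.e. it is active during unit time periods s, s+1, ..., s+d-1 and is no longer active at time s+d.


Each activity i is active on [start_i, start_i + duration_i).
Compute total resource usage per time slot:
  t=0: active resources = [], total = 0
  t=1: active resources = [], total = 0
  t=2: active resources = [], total = 0
  t=3: active resources = [3], total = 3
  t=4: active resources = [3], total = 3
  t=5: active resources = [2, 1, 3], total = 6
  t=6: active resources = [2, 4, 1, 3], total = 10
  t=7: active resources = [2, 4, 1], total = 7
  t=8: active resources = [2, 4, 1, 6], total = 13
  t=9: active resources = [1, 6], total = 7
  t=10: active resources = [1, 6], total = 7
  t=11: active resources = [6], total = 6
  t=12: active resources = [6], total = 6
Peak resource demand = 13

13


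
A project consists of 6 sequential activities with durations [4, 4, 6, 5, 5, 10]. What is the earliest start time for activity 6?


Activity 6 starts after activities 1 through 5 complete.
Predecessor durations: [4, 4, 6, 5, 5]
ES = 4 + 4 + 6 + 5 + 5 = 24

24


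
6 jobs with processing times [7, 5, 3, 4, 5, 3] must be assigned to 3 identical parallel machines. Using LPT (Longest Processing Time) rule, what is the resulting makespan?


Sort jobs in decreasing order (LPT): [7, 5, 5, 4, 3, 3]
Assign each job to the least loaded machine:
  Machine 1: jobs [7, 3], load = 10
  Machine 2: jobs [5, 4], load = 9
  Machine 3: jobs [5, 3], load = 8
Makespan = max load = 10

10


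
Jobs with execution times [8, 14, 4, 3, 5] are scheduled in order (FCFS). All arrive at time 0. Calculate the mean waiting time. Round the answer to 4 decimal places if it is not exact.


FCFS order (as given): [8, 14, 4, 3, 5]
Waiting times:
  Job 1: wait = 0
  Job 2: wait = 8
  Job 3: wait = 22
  Job 4: wait = 26
  Job 5: wait = 29
Sum of waiting times = 85
Average waiting time = 85/5 = 17.0

17.0


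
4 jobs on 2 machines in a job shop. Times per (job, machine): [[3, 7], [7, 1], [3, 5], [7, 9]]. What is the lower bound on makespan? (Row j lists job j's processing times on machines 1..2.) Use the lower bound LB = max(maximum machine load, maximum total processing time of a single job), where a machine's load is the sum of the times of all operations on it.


Machine loads:
  Machine 1: 3 + 7 + 3 + 7 = 20
  Machine 2: 7 + 1 + 5 + 9 = 22
Max machine load = 22
Job totals:
  Job 1: 10
  Job 2: 8
  Job 3: 8
  Job 4: 16
Max job total = 16
Lower bound = max(22, 16) = 22

22


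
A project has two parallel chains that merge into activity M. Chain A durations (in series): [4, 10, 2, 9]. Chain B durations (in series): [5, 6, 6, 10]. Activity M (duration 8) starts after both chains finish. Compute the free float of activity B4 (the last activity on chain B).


ES(B4) = sum of predecessors on chain B = 17
EF(B4) = ES + duration = 17 + 10 = 27
Successor of B4 is M. ES(M) = max(sum(A), sum(B)) = max(25, 27) = 27
Free float = ES(successor) - EF(current) = 27 - 27 = 0

0


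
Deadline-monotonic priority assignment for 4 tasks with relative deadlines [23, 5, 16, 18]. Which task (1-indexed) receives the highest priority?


Sort tasks by relative deadline (ascending):
  Task 2: deadline = 5
  Task 3: deadline = 16
  Task 4: deadline = 18
  Task 1: deadline = 23
Priority order (highest first): [2, 3, 4, 1]
Highest priority task = 2

2


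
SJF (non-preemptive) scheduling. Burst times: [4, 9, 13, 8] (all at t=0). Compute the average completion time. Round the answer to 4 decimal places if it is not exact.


SJF order (ascending): [4, 8, 9, 13]
Completion times:
  Job 1: burst=4, C=4
  Job 2: burst=8, C=12
  Job 3: burst=9, C=21
  Job 4: burst=13, C=34
Average completion = 71/4 = 17.75

17.75


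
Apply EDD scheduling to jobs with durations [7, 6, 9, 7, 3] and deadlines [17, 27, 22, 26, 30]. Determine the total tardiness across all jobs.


Sort by due date (EDD order): [(7, 17), (9, 22), (7, 26), (6, 27), (3, 30)]
Compute completion times and tardiness:
  Job 1: p=7, d=17, C=7, tardiness=max(0,7-17)=0
  Job 2: p=9, d=22, C=16, tardiness=max(0,16-22)=0
  Job 3: p=7, d=26, C=23, tardiness=max(0,23-26)=0
  Job 4: p=6, d=27, C=29, tardiness=max(0,29-27)=2
  Job 5: p=3, d=30, C=32, tardiness=max(0,32-30)=2
Total tardiness = 4

4


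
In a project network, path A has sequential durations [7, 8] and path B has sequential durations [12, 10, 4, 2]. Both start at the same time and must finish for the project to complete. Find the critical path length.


Path A total = 7 + 8 = 15
Path B total = 12 + 10 + 4 + 2 = 28
Critical path = longest path = max(15, 28) = 28

28


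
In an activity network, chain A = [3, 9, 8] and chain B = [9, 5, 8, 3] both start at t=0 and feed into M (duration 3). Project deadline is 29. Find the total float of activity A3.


Forward pass: ES(A3) = sum of predecessors on chain A = 12
EF = ES + duration = 12 + 8 = 20
Backward pass: LF(M) = deadline = 29; LS(M) = 29 - 3 = 26
LF(A3) = LS(M) - sum(successors on chain A) = 26 - 0 = 26
LS = LF - duration = 26 - 8 = 18
Total float = LS - ES = 18 - 12 = 6

6


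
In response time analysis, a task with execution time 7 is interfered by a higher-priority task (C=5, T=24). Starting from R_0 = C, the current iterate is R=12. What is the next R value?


R_next = C + ceil(R_prev / T_hp) * C_hp
ceil(12 / 24) = ceil(0.5) = 1
Interference = 1 * 5 = 5
R_next = 7 + 5 = 12
R_next = R_prev, so the iteration has converged (response time = 12).

12


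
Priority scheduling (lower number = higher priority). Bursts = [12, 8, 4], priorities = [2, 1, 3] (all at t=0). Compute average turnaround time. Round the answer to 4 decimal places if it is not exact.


Sort by priority (ascending = highest first):
Order: [(1, 8), (2, 12), (3, 4)]
Completion times:
  Priority 1, burst=8, C=8
  Priority 2, burst=12, C=20
  Priority 3, burst=4, C=24
Average turnaround = 52/3 = 17.3333

17.3333


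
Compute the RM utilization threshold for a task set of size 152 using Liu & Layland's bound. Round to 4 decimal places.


Compute 2^(1/152) = 1.0045705923
Subtract 1: 1.0045705923 - 1 = 0.0045705923
Multiply by n: 152 * 0.0045705923 = 0.6947300296
Round to 4 dp: 0.6947

0.6947


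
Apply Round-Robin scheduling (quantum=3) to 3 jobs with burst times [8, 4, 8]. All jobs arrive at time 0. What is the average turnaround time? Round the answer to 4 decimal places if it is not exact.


Time quantum = 3
Execution trace:
  J1 runs 3 units, time = 3
  J2 runs 3 units, time = 6
  J3 runs 3 units, time = 9
  J1 runs 3 units, time = 12
  J2 runs 1 units, time = 13
  J3 runs 3 units, time = 16
  J1 runs 2 units, time = 18
  J3 runs 2 units, time = 20
Finish times: [18, 13, 20]
Average turnaround = 51/3 = 17.0

17.0


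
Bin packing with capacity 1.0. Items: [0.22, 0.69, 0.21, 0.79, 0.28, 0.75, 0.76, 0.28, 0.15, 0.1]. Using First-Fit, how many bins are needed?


Place items sequentially using First-Fit:
  Item 0.22 -> new Bin 1
  Item 0.69 -> Bin 1 (now 0.91)
  Item 0.21 -> new Bin 2
  Item 0.79 -> Bin 2 (now 1.0)
  Item 0.28 -> new Bin 3
  Item 0.75 -> new Bin 4
  Item 0.76 -> new Bin 5
  Item 0.28 -> Bin 3 (now 0.56)
  Item 0.15 -> Bin 3 (now 0.71)
  Item 0.1 -> Bin 3 (now 0.81)
Total bins used = 5

5


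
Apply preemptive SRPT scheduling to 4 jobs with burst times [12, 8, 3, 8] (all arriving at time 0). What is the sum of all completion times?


Since all jobs arrive at t=0, SRPT equals SPT ordering.
SPT order: [3, 8, 8, 12]
Completion times:
  Job 1: p=3, C=3
  Job 2: p=8, C=11
  Job 3: p=8, C=19
  Job 4: p=12, C=31
Total completion time = 3 + 11 + 19 + 31 = 64

64


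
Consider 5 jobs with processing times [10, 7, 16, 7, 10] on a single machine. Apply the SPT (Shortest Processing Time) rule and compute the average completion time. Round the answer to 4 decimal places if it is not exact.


Sort jobs by processing time (SPT order): [7, 7, 10, 10, 16]
Compute completion times sequentially:
  Job 1: processing = 7, completes at 7
  Job 2: processing = 7, completes at 14
  Job 3: processing = 10, completes at 24
  Job 4: processing = 10, completes at 34
  Job 5: processing = 16, completes at 50
Sum of completion times = 129
Average completion time = 129/5 = 25.8

25.8


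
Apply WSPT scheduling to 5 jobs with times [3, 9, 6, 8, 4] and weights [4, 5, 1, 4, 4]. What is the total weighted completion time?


Compute p/w ratios and sort ascending (WSPT): [(3, 4), (4, 4), (9, 5), (8, 4), (6, 1)]
Compute weighted completion times:
  Job (p=3,w=4): C=3, w*C=4*3=12
  Job (p=4,w=4): C=7, w*C=4*7=28
  Job (p=9,w=5): C=16, w*C=5*16=80
  Job (p=8,w=4): C=24, w*C=4*24=96
  Job (p=6,w=1): C=30, w*C=1*30=30
Total weighted completion time = 246

246


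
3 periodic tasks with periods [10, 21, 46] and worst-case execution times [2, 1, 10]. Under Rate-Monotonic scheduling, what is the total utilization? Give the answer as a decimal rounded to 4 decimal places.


Compute individual utilizations (exact fractions):
  Task 1: C/T = 2/10 = 1/5 (approx. 0.2)
  Task 2: C/T = 1/21 (approx. 0.0476)
  Task 3: C/T = 10/46 = 5/23 (approx. 0.2174)
Total utilization U = 1/5 + 1/21 + 5/23 = 1123/2415
Rounded to 4 decimal places: U = 0.4650
RM (Liu & Layland) bound for 3 tasks = 0.779763; compare with U = 1123/2415 (approx. 0.465010)
U <= bound, so schedulable by RM sufficient condition.

0.4650


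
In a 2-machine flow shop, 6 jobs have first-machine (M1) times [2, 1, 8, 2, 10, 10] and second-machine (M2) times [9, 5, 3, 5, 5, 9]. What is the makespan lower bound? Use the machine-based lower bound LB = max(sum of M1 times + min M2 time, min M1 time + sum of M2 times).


LB1 = sum(M1 times) + min(M2 times) = 33 + 3 = 36
LB2 = min(M1 times) + sum(M2 times) = 1 + 36 = 37
Lower bound = max(LB1, LB2) = max(36, 37) = 37

37


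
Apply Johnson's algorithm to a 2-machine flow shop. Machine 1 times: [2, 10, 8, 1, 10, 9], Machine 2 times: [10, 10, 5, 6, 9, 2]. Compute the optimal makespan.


Apply Johnson's rule:
  Group 1 (a <= b): [(4, 1, 6), (1, 2, 10), (2, 10, 10)]
  Group 2 (a > b): [(5, 10, 9), (3, 8, 5), (6, 9, 2)]
Optimal job order: [4, 1, 2, 5, 3, 6]
Schedule:
  Job 4: M1 done at 1, M2 done at 7
  Job 1: M1 done at 3, M2 done at 17
  Job 2: M1 done at 13, M2 done at 27
  Job 5: M1 done at 23, M2 done at 36
  Job 3: M1 done at 31, M2 done at 41
  Job 6: M1 done at 40, M2 done at 43
Makespan = 43

43


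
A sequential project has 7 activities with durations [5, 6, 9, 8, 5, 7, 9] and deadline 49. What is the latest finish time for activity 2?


LF(activity 2) = deadline - sum of successor durations
Successors: activities 3 through 7 with durations [9, 8, 5, 7, 9]
Sum of successor durations = 38
LF = 49 - 38 = 11

11


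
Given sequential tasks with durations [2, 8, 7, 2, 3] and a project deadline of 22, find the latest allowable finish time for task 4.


LF(activity 4) = deadline - sum of successor durations
Successors: activities 5 through 5 with durations [3]
Sum of successor durations = 3
LF = 22 - 3 = 19

19


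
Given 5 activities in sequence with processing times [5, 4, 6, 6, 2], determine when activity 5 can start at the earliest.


Activity 5 starts after activities 1 through 4 complete.
Predecessor durations: [5, 4, 6, 6]
ES = 5 + 4 + 6 + 6 = 21

21
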